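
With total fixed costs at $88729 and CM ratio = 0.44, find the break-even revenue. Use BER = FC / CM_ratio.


Formula: BER = Fixed Costs / Contribution Margin Ratio
BER = $88729 / 0.44
BER = $201656.82 (to the nearest cent)

$201656.82


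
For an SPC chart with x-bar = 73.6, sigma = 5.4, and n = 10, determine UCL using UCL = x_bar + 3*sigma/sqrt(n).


UCL = 73.6 + 3 * 5.4 / sqrt(10)

78.72


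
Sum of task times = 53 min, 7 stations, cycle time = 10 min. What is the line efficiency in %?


Formula: Efficiency = Sum of Task Times / (N_stations * CT) * 100
Total station capacity = 7 stations * 10 min = 70 min
Efficiency = 53 / 70 * 100 = 75.7%

75.7%


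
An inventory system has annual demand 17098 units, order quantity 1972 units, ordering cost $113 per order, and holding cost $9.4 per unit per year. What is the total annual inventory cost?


TC = 17098/1972 * 113 + 1972/2 * 9.4

$10248.15


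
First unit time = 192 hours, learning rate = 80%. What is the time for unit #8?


Formula: T_n = T_1 * (learning_rate)^(log2(n)) where learning_rate = rate/100
Doublings = log2(8) = 3
T_n = 192 * 0.8^3
T_n = 192 * 0.512 = 98.3 hours

98.3 hours


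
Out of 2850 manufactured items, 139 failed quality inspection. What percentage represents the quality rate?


Formula: Quality Rate = Good Pieces / Total Pieces * 100
Good pieces = 2850 - 139 = 2711
QR = 2711 / 2850 * 100 = 95.1%

95.1%


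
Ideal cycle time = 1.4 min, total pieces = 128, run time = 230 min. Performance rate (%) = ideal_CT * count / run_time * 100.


Formula: Performance = (Ideal CT * Total Count) / Run Time * 100
Ideal output time = 1.4 * 128 = 179.2 min
Performance = 179.2 / 230 * 100 = 77.9%

77.9%


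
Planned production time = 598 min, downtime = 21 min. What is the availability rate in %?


Formula: Availability = (Planned Time - Downtime) / Planned Time * 100
Uptime = 598 - 21 = 577 min
Availability = 577 / 598 * 100 = 96.5%

96.5%


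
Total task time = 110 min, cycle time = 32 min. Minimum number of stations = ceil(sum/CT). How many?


Formula: N_min = ceil(Sum of Task Times / Cycle Time)
N_min = ceil(110 min / 32 min) = ceil(3.4375)
N_min = 4 stations

4


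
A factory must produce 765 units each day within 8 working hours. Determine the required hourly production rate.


Formula: Production Rate = Daily Demand / Available Hours
Rate = 765 units/day / 8 hours/day
Rate = 95.6 units/hour

95.6 units/hour


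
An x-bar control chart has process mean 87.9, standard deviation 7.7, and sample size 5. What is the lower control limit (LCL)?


LCL = 87.9 - 3 * 7.7 / sqrt(5)

77.57


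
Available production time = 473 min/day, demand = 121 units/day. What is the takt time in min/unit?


Formula: Takt Time = Available Production Time / Customer Demand
Takt = 473 min/day / 121 units/day
Takt = 3.91 min/unit

3.91 min/unit


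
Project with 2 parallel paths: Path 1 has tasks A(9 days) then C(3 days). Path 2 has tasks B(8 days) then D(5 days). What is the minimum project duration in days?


Path 1 = 9 + 3 = 12 days
Path 2 = 8 + 5 = 13 days
Duration = max(12, 13) = 13 days

13 days


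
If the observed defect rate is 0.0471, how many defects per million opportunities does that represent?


DPMO = defect_rate * 1000000 = 0.0471 * 1000000

47100


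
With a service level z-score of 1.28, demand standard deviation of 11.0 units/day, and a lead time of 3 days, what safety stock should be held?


Formula: SS = z * sigma_d * sqrt(LT)
sqrt(LT) = sqrt(3) = 1.7321
SS = 1.28 * 11.0 * 1.7321
SS = 24.4 units

24.4 units


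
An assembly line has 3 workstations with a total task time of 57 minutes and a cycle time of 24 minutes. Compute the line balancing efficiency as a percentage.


Formula: Efficiency = Sum of Task Times / (N_stations * CT) * 100
Total station capacity = 3 stations * 24 min = 72 min
Efficiency = 57 / 72 * 100 = 79.2%

79.2%


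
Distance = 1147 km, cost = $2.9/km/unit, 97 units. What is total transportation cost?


TC = dist * cost * units = 1147 * 2.9 * 97 = $322651.10

$322651.10


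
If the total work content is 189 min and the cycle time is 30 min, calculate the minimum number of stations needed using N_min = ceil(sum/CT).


Formula: N_min = ceil(Sum of Task Times / Cycle Time)
N_min = ceil(189 min / 30 min) = ceil(6.3)
N_min = 7 stations

7


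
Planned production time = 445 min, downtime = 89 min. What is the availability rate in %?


Formula: Availability = (Planned Time - Downtime) / Planned Time * 100
Uptime = 445 - 89 = 356 min
Availability = 356 / 445 * 100 = 80.0%

80.0%


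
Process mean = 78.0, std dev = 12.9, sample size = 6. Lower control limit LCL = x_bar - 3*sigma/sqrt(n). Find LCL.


LCL = 78.0 - 3 * 12.9 / sqrt(6)

62.2


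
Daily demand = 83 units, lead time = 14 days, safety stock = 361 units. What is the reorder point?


Formula: ROP = (Daily Demand * Lead Time) + Safety Stock
Demand during lead time = 83 * 14 = 1162 units
ROP = 1162 + 361 = 1523 units

1523 units


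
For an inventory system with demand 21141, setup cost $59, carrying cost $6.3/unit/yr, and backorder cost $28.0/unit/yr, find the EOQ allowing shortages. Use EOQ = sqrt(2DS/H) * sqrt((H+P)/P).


Formula: EOQ* = sqrt(2DS/H) * sqrt((H+P)/P)
Base EOQ = sqrt(2*21141*59/6.3) = 629.26 units
Correction = sqrt((6.3+28.0)/28.0) = 1.1068
EOQ* = 629.26 * 1.1068 = 696.5 units

696.5 units


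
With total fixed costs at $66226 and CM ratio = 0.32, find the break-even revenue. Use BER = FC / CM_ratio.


Formula: BER = Fixed Costs / Contribution Margin Ratio
BER = $66226 / 0.32
BER = $206956.25 (to the nearest cent)

$206956.25


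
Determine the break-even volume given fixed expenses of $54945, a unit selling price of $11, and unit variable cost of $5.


Formula: BEQ = Fixed Costs / (Price - Variable Cost)
Contribution margin = $11 - $5 = $6/unit
BEQ = ceil($54945 / $6/unit) = ceil(9157.5) = 9158 units

9158 units


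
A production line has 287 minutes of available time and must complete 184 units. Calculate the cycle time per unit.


Formula: CT = Available Time / Number of Units
CT = 287 min / 184 units
CT = 1.56 min/unit

1.56 min/unit


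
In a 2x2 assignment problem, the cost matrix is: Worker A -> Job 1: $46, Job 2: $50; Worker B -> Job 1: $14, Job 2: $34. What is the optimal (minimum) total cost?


Option 1: A->1 + B->2 = $46 + $34 = $80
Option 2: A->2 + B->1 = $50 + $14 = $64
Min cost = min($80, $64) = $64

$64


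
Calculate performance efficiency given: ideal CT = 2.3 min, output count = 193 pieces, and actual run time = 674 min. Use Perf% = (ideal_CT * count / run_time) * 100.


Formula: Performance = (Ideal CT * Total Count) / Run Time * 100
Ideal output time = 2.3 * 193 = 443.9 min
Performance = 443.9 / 674 * 100 = 65.9%

65.9%


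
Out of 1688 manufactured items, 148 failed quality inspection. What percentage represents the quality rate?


Formula: Quality Rate = Good Pieces / Total Pieces * 100
Good pieces = 1688 - 148 = 1540
QR = 1540 / 1688 * 100 = 91.2%

91.2%


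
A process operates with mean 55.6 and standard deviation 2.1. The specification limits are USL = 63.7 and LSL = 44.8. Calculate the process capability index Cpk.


Cpu = (63.7 - 55.6) / (3 * 2.1) = 1.29
Cpl = (55.6 - 44.8) / (3 * 2.1) = 1.71
Cpk = min(1.29, 1.71) = 1.29

1.29


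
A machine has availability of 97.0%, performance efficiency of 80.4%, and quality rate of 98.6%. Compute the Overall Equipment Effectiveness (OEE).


Formula: OEE = Availability * Performance * Quality / 10000
A * P = 97.0% * 80.4% / 100 = 77.99%
OEE = 77.99% * 98.6% / 100 = 76.9%

76.9%


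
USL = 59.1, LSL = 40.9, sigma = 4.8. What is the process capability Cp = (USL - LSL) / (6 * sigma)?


Cp = (59.1 - 40.9) / (6 * 4.8)

0.63


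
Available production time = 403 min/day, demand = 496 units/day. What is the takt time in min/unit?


Formula: Takt Time = Available Production Time / Customer Demand
Takt = 403 min/day / 496 units/day
Takt = 0.81 min/unit

0.81 min/unit


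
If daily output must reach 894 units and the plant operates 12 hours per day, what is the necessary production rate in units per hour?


Formula: Production Rate = Daily Demand / Available Hours
Rate = 894 units/day / 12 hours/day
Rate = 74.5 units/hour

74.5 units/hour


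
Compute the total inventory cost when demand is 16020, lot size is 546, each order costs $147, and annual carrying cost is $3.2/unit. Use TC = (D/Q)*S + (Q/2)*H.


TC = 16020/546 * 147 + 546/2 * 3.2

$5186.68


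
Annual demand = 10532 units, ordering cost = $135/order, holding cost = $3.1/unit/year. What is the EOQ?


Formula: EOQ = sqrt(2 * D * S / H)
Numerator: 2 * 10532 * 135 = 2843640
2DS/H = 2843640 / 3.1 = 917303.2
EOQ = sqrt(917303.2) = 957.8 units

957.8 units


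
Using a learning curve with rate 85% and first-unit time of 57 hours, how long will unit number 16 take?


Formula: T_n = T_1 * (learning_rate)^(log2(n)) where learning_rate = rate/100
Doublings = log2(16) = 4
T_n = 57 * 0.85^4
T_n = 57 * 0.522 = 29.8 hours

29.8 hours


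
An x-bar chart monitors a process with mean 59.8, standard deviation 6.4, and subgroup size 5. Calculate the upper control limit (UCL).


UCL = 59.8 + 3 * 6.4 / sqrt(5)

68.39


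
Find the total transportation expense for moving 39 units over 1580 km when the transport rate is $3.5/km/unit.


TC = dist * cost * units = 1580 * 3.5 * 39 = $215670.00

$215670.00


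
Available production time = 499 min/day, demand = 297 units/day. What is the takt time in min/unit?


Formula: Takt Time = Available Production Time / Customer Demand
Takt = 499 min/day / 297 units/day
Takt = 1.68 min/unit

1.68 min/unit


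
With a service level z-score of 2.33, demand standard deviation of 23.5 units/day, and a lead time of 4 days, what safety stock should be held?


Formula: SS = z * sigma_d * sqrt(LT)
sqrt(LT) = sqrt(4) = 2.0
SS = 2.33 * 23.5 * 2.0
SS = 109.5 units

109.5 units


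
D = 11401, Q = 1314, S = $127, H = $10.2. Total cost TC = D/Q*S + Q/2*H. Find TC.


TC = 11401/1314 * 127 + 1314/2 * 10.2

$7803.32


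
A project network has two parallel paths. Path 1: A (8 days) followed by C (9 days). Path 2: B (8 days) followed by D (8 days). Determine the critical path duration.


Path 1 = 8 + 9 = 17 days
Path 2 = 8 + 8 = 16 days
Duration = max(17, 16) = 17 days

17 days


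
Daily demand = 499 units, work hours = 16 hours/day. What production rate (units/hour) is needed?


Formula: Production Rate = Daily Demand / Available Hours
Rate = 499 units/day / 16 hours/day
Rate = 31.2 units/hour

31.2 units/hour


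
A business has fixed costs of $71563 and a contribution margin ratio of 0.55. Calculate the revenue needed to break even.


Formula: BER = Fixed Costs / Contribution Margin Ratio
BER = $71563 / 0.55
BER = $130114.55 (to the nearest cent)

$130114.55


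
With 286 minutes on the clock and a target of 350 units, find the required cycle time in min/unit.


Formula: CT = Available Time / Number of Units
CT = 286 min / 350 units
CT = 0.82 min/unit

0.82 min/unit


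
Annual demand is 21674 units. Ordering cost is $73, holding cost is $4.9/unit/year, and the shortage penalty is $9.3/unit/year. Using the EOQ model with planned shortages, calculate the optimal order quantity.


Formula: EOQ* = sqrt(2DS/H) * sqrt((H+P)/P)
Base EOQ = sqrt(2*21674*73/4.9) = 803.61 units
Correction = sqrt((4.9+9.3)/9.3) = 1.23567
EOQ* = 803.61 * 1.23567 = 993.0 units

993.0 units


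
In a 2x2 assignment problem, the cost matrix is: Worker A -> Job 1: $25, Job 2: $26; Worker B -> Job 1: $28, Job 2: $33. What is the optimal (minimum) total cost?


Option 1: A->1 + B->2 = $25 + $33 = $58
Option 2: A->2 + B->1 = $26 + $28 = $54
Min cost = min($58, $54) = $54

$54


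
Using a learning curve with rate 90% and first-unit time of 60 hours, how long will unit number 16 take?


Formula: T_n = T_1 * (learning_rate)^(log2(n)) where learning_rate = rate/100
Doublings = log2(16) = 4
T_n = 60 * 0.9^4
T_n = 60 * 0.6561 = 39.4 hours

39.4 hours


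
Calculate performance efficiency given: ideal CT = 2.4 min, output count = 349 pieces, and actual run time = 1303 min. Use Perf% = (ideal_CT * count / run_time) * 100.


Formula: Performance = (Ideal CT * Total Count) / Run Time * 100
Ideal output time = 2.4 * 349 = 837.6 min
Performance = 837.6 / 1303 * 100 = 64.3%

64.3%


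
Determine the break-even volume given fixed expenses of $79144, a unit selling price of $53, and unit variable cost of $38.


Formula: BEQ = Fixed Costs / (Price - Variable Cost)
Contribution margin = $53 - $38 = $15/unit
BEQ = ceil($79144 / $15/unit) = ceil(5276.27) = 5277 units

5277 units


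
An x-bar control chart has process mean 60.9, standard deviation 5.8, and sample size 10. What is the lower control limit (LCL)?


LCL = 60.9 - 3 * 5.8 / sqrt(10)

55.4


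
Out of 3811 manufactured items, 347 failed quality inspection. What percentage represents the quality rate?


Formula: Quality Rate = Good Pieces / Total Pieces * 100
Good pieces = 3811 - 347 = 3464
QR = 3464 / 3811 * 100 = 90.9%

90.9%


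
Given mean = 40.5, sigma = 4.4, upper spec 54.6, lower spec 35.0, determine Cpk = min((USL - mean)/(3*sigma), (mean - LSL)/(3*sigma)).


Cpu = (54.6 - 40.5) / (3 * 4.4) = 1.07
Cpl = (40.5 - 35.0) / (3 * 4.4) = 0.42
Cpk = min(1.07, 0.42) = 0.42

0.42


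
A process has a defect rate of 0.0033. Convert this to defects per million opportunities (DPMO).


DPMO = defect_rate * 1000000 = 0.0033 * 1000000

3300


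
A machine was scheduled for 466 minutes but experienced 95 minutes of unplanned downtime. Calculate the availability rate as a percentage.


Formula: Availability = (Planned Time - Downtime) / Planned Time * 100
Uptime = 466 - 95 = 371 min
Availability = 371 / 466 * 100 = 79.6%

79.6%


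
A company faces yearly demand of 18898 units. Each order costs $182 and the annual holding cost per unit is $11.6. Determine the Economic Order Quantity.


Formula: EOQ = sqrt(2 * D * S / H)
Numerator: 2 * 18898 * 182 = 6878872
2DS/H = 6878872 / 11.6 = 593006.2
EOQ = sqrt(593006.2) = 770.1 units

770.1 units


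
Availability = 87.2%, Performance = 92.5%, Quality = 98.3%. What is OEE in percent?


Formula: OEE = Availability * Performance * Quality / 10000
A * P = 87.2% * 92.5% / 100 = 80.66%
OEE = 80.66% * 98.3% / 100 = 79.3%

79.3%


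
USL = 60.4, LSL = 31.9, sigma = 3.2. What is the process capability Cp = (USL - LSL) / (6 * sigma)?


Cp = (60.4 - 31.9) / (6 * 3.2)

1.48


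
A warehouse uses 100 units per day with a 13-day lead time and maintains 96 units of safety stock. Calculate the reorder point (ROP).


Formula: ROP = (Daily Demand * Lead Time) + Safety Stock
Demand during lead time = 100 * 13 = 1300 units
ROP = 1300 + 96 = 1396 units

1396 units


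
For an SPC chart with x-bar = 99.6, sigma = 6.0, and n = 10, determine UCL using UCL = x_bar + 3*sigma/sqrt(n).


UCL = 99.6 + 3 * 6.0 / sqrt(10)

105.29


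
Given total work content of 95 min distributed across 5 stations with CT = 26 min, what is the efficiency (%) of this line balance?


Formula: Efficiency = Sum of Task Times / (N_stations * CT) * 100
Total station capacity = 5 stations * 26 min = 130 min
Efficiency = 95 / 130 * 100 = 73.1%

73.1%


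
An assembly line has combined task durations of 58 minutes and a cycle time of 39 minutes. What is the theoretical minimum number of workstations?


Formula: N_min = ceil(Sum of Task Times / Cycle Time)
N_min = ceil(58 min / 39 min) = ceil(1.4872)
N_min = 2 stations

2


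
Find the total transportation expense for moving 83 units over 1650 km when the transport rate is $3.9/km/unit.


TC = dist * cost * units = 1650 * 3.9 * 83 = $534105.00

$534105.00


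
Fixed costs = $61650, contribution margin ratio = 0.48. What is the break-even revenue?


Formula: BER = Fixed Costs / Contribution Margin Ratio
BER = $61650 / 0.48
BER = $128437.50 (to the nearest cent)

$128437.50


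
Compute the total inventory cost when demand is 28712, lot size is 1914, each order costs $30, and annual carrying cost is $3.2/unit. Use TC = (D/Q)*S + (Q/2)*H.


TC = 28712/1914 * 30 + 1914/2 * 3.2

$3512.43


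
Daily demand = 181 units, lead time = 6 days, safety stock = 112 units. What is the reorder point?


Formula: ROP = (Daily Demand * Lead Time) + Safety Stock
Demand during lead time = 181 * 6 = 1086 units
ROP = 1086 + 112 = 1198 units

1198 units


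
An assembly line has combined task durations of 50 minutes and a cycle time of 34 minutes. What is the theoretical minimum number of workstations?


Formula: N_min = ceil(Sum of Task Times / Cycle Time)
N_min = ceil(50 min / 34 min) = ceil(1.4706)
N_min = 2 stations

2


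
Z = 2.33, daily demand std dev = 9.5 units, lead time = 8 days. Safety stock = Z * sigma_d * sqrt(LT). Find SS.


Formula: SS = z * sigma_d * sqrt(LT)
sqrt(LT) = sqrt(8) = 2.8284
SS = 2.33 * 9.5 * 2.8284
SS = 62.6 units

62.6 units


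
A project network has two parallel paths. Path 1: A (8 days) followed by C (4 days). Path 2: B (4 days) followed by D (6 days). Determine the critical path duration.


Path 1 = 8 + 4 = 12 days
Path 2 = 4 + 6 = 10 days
Duration = max(12, 10) = 12 days

12 days


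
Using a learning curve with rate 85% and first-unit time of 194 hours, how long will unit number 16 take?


Formula: T_n = T_1 * (learning_rate)^(log2(n)) where learning_rate = rate/100
Doublings = log2(16) = 4
T_n = 194 * 0.85^4
T_n = 194 * 0.522 = 101.3 hours

101.3 hours


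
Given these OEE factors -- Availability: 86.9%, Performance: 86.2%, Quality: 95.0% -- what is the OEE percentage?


Formula: OEE = Availability * Performance * Quality / 10000
A * P = 86.9% * 86.2% / 100 = 74.91%
OEE = 74.91% * 95.0% / 100 = 71.2%

71.2%


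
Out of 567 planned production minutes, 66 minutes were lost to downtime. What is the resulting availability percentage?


Formula: Availability = (Planned Time - Downtime) / Planned Time * 100
Uptime = 567 - 66 = 501 min
Availability = 501 / 567 * 100 = 88.4%

88.4%


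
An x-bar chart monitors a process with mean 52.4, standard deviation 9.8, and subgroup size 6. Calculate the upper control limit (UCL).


UCL = 52.4 + 3 * 9.8 / sqrt(6)

64.4


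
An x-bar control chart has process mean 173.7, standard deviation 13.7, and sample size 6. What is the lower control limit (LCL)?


LCL = 173.7 - 3 * 13.7 / sqrt(6)

156.92


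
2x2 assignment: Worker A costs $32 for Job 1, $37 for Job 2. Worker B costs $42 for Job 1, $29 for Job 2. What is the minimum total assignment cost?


Option 1: A->1 + B->2 = $32 + $29 = $61
Option 2: A->2 + B->1 = $37 + $42 = $79
Min cost = min($61, $79) = $61

$61


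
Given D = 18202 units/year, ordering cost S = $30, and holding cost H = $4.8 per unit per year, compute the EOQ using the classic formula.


Formula: EOQ = sqrt(2 * D * S / H)
Numerator: 2 * 18202 * 30 = 1092120
2DS/H = 1092120 / 4.8 = 227525.0
EOQ = sqrt(227525.0) = 477.0 units

477.0 units


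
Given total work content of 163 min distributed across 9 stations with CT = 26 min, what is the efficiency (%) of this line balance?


Formula: Efficiency = Sum of Task Times / (N_stations * CT) * 100
Total station capacity = 9 stations * 26 min = 234 min
Efficiency = 163 / 234 * 100 = 69.7%

69.7%


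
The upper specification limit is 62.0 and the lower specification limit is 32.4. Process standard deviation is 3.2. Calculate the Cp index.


Cp = (62.0 - 32.4) / (6 * 3.2)

1.54


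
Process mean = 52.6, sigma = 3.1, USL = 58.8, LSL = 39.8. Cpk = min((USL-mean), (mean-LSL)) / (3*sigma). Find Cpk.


Cpu = (58.8 - 52.6) / (3 * 3.1) = 0.67
Cpl = (52.6 - 39.8) / (3 * 3.1) = 1.38
Cpk = min(0.67, 1.38) = 0.67

0.67


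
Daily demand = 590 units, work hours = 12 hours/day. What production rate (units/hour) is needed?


Formula: Production Rate = Daily Demand / Available Hours
Rate = 590 units/day / 12 hours/day
Rate = 49.2 units/hour

49.2 units/hour


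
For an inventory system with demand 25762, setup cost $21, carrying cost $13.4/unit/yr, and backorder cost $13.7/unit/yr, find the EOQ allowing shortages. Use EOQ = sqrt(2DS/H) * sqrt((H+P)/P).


Formula: EOQ* = sqrt(2DS/H) * sqrt((H+P)/P)
Base EOQ = sqrt(2*25762*21/13.4) = 284.16 units
Correction = sqrt((13.4+13.7)/13.7) = 1.40645
EOQ* = 284.16 * 1.40645 = 399.7 units

399.7 units


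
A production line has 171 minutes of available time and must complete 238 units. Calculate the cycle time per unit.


Formula: CT = Available Time / Number of Units
CT = 171 min / 238 units
CT = 0.72 min/unit

0.72 min/unit


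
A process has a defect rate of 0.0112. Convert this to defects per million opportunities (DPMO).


DPMO = defect_rate * 1000000 = 0.0112 * 1000000

11200


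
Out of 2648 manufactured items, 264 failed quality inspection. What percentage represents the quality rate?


Formula: Quality Rate = Good Pieces / Total Pieces * 100
Good pieces = 2648 - 264 = 2384
QR = 2384 / 2648 * 100 = 90.0%

90.0%


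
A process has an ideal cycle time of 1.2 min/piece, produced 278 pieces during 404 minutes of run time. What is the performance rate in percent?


Formula: Performance = (Ideal CT * Total Count) / Run Time * 100
Ideal output time = 1.2 * 278 = 333.6 min
Performance = 333.6 / 404 * 100 = 82.6%

82.6%


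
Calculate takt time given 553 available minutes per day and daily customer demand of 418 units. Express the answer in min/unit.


Formula: Takt Time = Available Production Time / Customer Demand
Takt = 553 min/day / 418 units/day
Takt = 1.32 min/unit

1.32 min/unit


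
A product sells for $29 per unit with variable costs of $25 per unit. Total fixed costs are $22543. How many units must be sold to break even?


Formula: BEQ = Fixed Costs / (Price - Variable Cost)
Contribution margin = $29 - $25 = $4/unit
BEQ = ceil($22543 / $4/unit) = ceil(5635.75) = 5636 units

5636 units


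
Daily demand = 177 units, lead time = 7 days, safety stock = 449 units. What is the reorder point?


Formula: ROP = (Daily Demand * Lead Time) + Safety Stock
Demand during lead time = 177 * 7 = 1239 units
ROP = 1239 + 449 = 1688 units

1688 units


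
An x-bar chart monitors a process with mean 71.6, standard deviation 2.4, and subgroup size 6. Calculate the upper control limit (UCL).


UCL = 71.6 + 3 * 2.4 / sqrt(6)

74.54


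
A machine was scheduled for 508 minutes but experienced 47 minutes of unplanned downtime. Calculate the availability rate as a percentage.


Formula: Availability = (Planned Time - Downtime) / Planned Time * 100
Uptime = 508 - 47 = 461 min
Availability = 461 / 508 * 100 = 90.7%

90.7%


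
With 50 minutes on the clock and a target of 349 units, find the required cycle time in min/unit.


Formula: CT = Available Time / Number of Units
CT = 50 min / 349 units
CT = 0.14 min/unit

0.14 min/unit


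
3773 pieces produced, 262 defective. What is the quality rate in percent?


Formula: Quality Rate = Good Pieces / Total Pieces * 100
Good pieces = 3773 - 262 = 3511
QR = 3511 / 3773 * 100 = 93.1%

93.1%


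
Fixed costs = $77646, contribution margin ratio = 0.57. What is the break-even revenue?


Formula: BER = Fixed Costs / Contribution Margin Ratio
BER = $77646 / 0.57
BER = $136221.05 (to the nearest cent)

$136221.05


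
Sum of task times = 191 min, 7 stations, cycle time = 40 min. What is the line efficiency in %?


Formula: Efficiency = Sum of Task Times / (N_stations * CT) * 100
Total station capacity = 7 stations * 40 min = 280 min
Efficiency = 191 / 280 * 100 = 68.2%

68.2%


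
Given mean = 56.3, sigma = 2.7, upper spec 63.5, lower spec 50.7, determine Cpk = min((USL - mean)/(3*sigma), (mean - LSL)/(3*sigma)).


Cpu = (63.5 - 56.3) / (3 * 2.7) = 0.89
Cpl = (56.3 - 50.7) / (3 * 2.7) = 0.69
Cpk = min(0.89, 0.69) = 0.69

0.69


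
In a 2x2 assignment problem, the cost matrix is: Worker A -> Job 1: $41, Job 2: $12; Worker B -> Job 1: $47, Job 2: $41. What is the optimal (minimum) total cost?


Option 1: A->1 + B->2 = $41 + $41 = $82
Option 2: A->2 + B->1 = $12 + $47 = $59
Min cost = min($82, $59) = $59

$59


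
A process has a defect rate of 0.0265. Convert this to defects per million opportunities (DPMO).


DPMO = defect_rate * 1000000 = 0.0265 * 1000000

26500


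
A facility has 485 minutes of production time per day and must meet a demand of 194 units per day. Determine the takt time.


Formula: Takt Time = Available Production Time / Customer Demand
Takt = 485 min/day / 194 units/day
Takt = 2.5 min/unit

2.5 min/unit


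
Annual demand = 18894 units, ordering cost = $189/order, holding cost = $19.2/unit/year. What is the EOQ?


Formula: EOQ = sqrt(2 * D * S / H)
Numerator: 2 * 18894 * 189 = 7141932
2DS/H = 7141932 / 19.2 = 371975.6
EOQ = sqrt(371975.6) = 609.9 units

609.9 units


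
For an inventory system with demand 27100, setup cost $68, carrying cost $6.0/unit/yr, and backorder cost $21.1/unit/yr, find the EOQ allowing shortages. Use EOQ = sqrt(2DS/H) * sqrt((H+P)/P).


Formula: EOQ* = sqrt(2DS/H) * sqrt((H+P)/P)
Base EOQ = sqrt(2*27100*68/6.0) = 783.75 units
Correction = sqrt((6.0+21.1)/21.1) = 1.1333
EOQ* = 783.75 * 1.1333 = 888.2 units

888.2 units


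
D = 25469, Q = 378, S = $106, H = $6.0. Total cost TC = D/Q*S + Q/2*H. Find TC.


TC = 25469/378 * 106 + 378/2 * 6.0

$8276.10


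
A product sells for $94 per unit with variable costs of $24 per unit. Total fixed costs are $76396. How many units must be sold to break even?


Formula: BEQ = Fixed Costs / (Price - Variable Cost)
Contribution margin = $94 - $24 = $70/unit
BEQ = ceil($76396 / $70/unit) = ceil(1091.37) = 1092 units

1092 units


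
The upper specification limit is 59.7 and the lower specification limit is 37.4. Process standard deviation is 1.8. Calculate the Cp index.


Cp = (59.7 - 37.4) / (6 * 1.8)

2.06


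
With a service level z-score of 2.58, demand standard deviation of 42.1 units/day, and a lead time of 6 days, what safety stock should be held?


Formula: SS = z * sigma_d * sqrt(LT)
sqrt(LT) = sqrt(6) = 2.4495
SS = 2.58 * 42.1 * 2.4495
SS = 266.1 units

266.1 units


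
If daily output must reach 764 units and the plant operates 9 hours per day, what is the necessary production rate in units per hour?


Formula: Production Rate = Daily Demand / Available Hours
Rate = 764 units/day / 9 hours/day
Rate = 84.9 units/hour

84.9 units/hour


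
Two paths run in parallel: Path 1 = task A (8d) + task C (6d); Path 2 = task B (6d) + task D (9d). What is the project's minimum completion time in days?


Path 1 = 8 + 6 = 14 days
Path 2 = 6 + 9 = 15 days
Duration = max(14, 15) = 15 days

15 days


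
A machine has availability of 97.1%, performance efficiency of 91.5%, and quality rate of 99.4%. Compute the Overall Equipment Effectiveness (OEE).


Formula: OEE = Availability * Performance * Quality / 10000
A * P = 97.1% * 91.5% / 100 = 88.85%
OEE = 88.85% * 99.4% / 100 = 88.3%

88.3%


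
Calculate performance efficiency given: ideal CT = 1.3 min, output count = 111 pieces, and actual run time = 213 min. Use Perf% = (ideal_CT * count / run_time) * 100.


Formula: Performance = (Ideal CT * Total Count) / Run Time * 100
Ideal output time = 1.3 * 111 = 144.3 min
Performance = 144.3 / 213 * 100 = 67.7%

67.7%


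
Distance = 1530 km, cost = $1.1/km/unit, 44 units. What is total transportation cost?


TC = dist * cost * units = 1530 * 1.1 * 44 = $74052.00

$74052.00


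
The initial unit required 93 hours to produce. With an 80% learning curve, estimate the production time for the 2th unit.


Formula: T_n = T_1 * (learning_rate)^(log2(n)) where learning_rate = rate/100
Doublings = log2(2) = 1
T_n = 93 * 0.8^1
T_n = 93 * 0.8 = 74.4 hours

74.4 hours


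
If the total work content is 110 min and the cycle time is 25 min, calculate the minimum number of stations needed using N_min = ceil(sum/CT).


Formula: N_min = ceil(Sum of Task Times / Cycle Time)
N_min = ceil(110 min / 25 min) = ceil(4.4)
N_min = 5 stations

5


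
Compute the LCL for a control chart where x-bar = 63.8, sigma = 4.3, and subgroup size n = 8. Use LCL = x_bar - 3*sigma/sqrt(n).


LCL = 63.8 - 3 * 4.3 / sqrt(8)

59.24


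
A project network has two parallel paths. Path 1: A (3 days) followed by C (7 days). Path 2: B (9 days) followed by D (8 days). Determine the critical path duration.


Path 1 = 3 + 7 = 10 days
Path 2 = 9 + 8 = 17 days
Duration = max(10, 17) = 17 days

17 days


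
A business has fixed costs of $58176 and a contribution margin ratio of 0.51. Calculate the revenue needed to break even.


Formula: BER = Fixed Costs / Contribution Margin Ratio
BER = $58176 / 0.51
BER = $114070.59 (to the nearest cent)

$114070.59


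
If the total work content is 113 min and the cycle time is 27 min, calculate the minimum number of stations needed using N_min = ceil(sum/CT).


Formula: N_min = ceil(Sum of Task Times / Cycle Time)
N_min = ceil(113 min / 27 min) = ceil(4.1852)
N_min = 5 stations

5


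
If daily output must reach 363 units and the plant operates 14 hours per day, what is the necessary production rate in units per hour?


Formula: Production Rate = Daily Demand / Available Hours
Rate = 363 units/day / 14 hours/day
Rate = 25.9 units/hour

25.9 units/hour


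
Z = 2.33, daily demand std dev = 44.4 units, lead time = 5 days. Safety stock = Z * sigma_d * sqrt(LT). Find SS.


Formula: SS = z * sigma_d * sqrt(LT)
sqrt(LT) = sqrt(5) = 2.2361
SS = 2.33 * 44.4 * 2.2361
SS = 231.3 units

231.3 units


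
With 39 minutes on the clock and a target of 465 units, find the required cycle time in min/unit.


Formula: CT = Available Time / Number of Units
CT = 39 min / 465 units
CT = 0.08 min/unit

0.08 min/unit


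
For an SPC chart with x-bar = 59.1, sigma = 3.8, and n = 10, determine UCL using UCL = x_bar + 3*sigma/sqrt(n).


UCL = 59.1 + 3 * 3.8 / sqrt(10)

62.7


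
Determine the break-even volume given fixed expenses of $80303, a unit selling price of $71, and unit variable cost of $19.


Formula: BEQ = Fixed Costs / (Price - Variable Cost)
Contribution margin = $71 - $19 = $52/unit
BEQ = ceil($80303 / $52/unit) = ceil(1544.29) = 1545 units

1545 units


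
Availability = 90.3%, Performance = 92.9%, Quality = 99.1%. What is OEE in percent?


Formula: OEE = Availability * Performance * Quality / 10000
A * P = 90.3% * 92.9% / 100 = 83.89%
OEE = 83.89% * 99.1% / 100 = 83.1%

83.1%


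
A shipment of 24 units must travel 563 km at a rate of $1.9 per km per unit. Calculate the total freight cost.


TC = dist * cost * units = 563 * 1.9 * 24 = $25672.80

$25672.80


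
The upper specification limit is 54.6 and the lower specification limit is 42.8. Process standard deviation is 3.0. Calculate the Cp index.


Cp = (54.6 - 42.8) / (6 * 3.0)

0.66


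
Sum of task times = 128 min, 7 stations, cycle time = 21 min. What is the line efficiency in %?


Formula: Efficiency = Sum of Task Times / (N_stations * CT) * 100
Total station capacity = 7 stations * 21 min = 147 min
Efficiency = 128 / 147 * 100 = 87.1%

87.1%


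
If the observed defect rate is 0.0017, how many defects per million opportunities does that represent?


DPMO = defect_rate * 1000000 = 0.0017 * 1000000

1700


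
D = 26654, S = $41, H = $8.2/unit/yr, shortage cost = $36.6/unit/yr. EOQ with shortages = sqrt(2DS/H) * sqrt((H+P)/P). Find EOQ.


Formula: EOQ* = sqrt(2DS/H) * sqrt((H+P)/P)
Base EOQ = sqrt(2*26654*41/8.2) = 516.28 units
Correction = sqrt((8.2+36.6)/36.6) = 1.10637
EOQ* = 516.28 * 1.10637 = 571.2 units

571.2 units


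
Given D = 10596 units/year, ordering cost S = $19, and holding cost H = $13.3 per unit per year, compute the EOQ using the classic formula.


Formula: EOQ = sqrt(2 * D * S / H)
Numerator: 2 * 10596 * 19 = 402648
2DS/H = 402648 / 13.3 = 30274.3
EOQ = sqrt(30274.3) = 174.0 units

174.0 units


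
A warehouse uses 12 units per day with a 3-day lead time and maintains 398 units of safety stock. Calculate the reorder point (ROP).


Formula: ROP = (Daily Demand * Lead Time) + Safety Stock
Demand during lead time = 12 * 3 = 36 units
ROP = 36 + 398 = 434 units

434 units


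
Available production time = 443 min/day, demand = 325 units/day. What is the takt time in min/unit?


Formula: Takt Time = Available Production Time / Customer Demand
Takt = 443 min/day / 325 units/day
Takt = 1.36 min/unit

1.36 min/unit


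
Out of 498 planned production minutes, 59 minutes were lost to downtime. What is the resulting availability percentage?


Formula: Availability = (Planned Time - Downtime) / Planned Time * 100
Uptime = 498 - 59 = 439 min
Availability = 439 / 498 * 100 = 88.2%

88.2%


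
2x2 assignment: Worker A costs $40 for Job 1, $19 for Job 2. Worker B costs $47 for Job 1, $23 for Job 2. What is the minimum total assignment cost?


Option 1: A->1 + B->2 = $40 + $23 = $63
Option 2: A->2 + B->1 = $19 + $47 = $66
Min cost = min($63, $66) = $63

$63


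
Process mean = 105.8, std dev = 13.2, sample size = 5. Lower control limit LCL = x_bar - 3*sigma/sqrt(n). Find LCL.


LCL = 105.8 - 3 * 13.2 / sqrt(5)

88.09


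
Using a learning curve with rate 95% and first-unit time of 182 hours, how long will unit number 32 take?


Formula: T_n = T_1 * (learning_rate)^(log2(n)) where learning_rate = rate/100
Doublings = log2(32) = 5
T_n = 182 * 0.95^5
T_n = 182 * 0.7738 = 140.8 hours

140.8 hours


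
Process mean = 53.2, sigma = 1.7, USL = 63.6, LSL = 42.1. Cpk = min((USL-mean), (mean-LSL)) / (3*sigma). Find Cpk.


Cpu = (63.6 - 53.2) / (3 * 1.7) = 2.04
Cpl = (53.2 - 42.1) / (3 * 1.7) = 2.18
Cpk = min(2.04, 2.18) = 2.04

2.04


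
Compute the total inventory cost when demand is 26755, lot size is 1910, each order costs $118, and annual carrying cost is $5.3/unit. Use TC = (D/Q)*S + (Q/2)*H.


TC = 26755/1910 * 118 + 1910/2 * 5.3

$6714.43


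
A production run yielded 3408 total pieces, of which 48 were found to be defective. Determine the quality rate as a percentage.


Formula: Quality Rate = Good Pieces / Total Pieces * 100
Good pieces = 3408 - 48 = 3360
QR = 3360 / 3408 * 100 = 98.6%

98.6%


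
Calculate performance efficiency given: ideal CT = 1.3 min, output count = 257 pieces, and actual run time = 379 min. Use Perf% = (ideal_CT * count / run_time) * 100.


Formula: Performance = (Ideal CT * Total Count) / Run Time * 100
Ideal output time = 1.3 * 257 = 334.1 min
Performance = 334.1 / 379 * 100 = 88.2%

88.2%


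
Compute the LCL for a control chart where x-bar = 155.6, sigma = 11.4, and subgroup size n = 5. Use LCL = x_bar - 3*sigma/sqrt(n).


LCL = 155.6 - 3 * 11.4 / sqrt(5)

140.31


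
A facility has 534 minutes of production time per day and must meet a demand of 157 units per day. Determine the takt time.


Formula: Takt Time = Available Production Time / Customer Demand
Takt = 534 min/day / 157 units/day
Takt = 3.4 min/unit

3.4 min/unit


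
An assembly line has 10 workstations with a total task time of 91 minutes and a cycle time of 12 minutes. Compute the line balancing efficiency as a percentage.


Formula: Efficiency = Sum of Task Times / (N_stations * CT) * 100
Total station capacity = 10 stations * 12 min = 120 min
Efficiency = 91 / 120 * 100 = 75.8%

75.8%


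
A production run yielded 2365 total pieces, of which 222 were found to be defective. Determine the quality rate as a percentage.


Formula: Quality Rate = Good Pieces / Total Pieces * 100
Good pieces = 2365 - 222 = 2143
QR = 2143 / 2365 * 100 = 90.6%

90.6%


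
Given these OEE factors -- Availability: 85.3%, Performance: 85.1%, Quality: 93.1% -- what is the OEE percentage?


Formula: OEE = Availability * Performance * Quality / 10000
A * P = 85.3% * 85.1% / 100 = 72.59%
OEE = 72.59% * 93.1% / 100 = 67.6%

67.6%


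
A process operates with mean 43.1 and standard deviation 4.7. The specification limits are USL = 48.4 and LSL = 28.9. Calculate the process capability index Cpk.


Cpu = (48.4 - 43.1) / (3 * 4.7) = 0.38
Cpl = (43.1 - 28.9) / (3 * 4.7) = 1.01
Cpk = min(0.38, 1.01) = 0.38

0.38


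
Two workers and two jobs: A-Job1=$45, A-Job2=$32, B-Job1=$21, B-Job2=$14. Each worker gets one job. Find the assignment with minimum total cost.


Option 1: A->1 + B->2 = $45 + $14 = $59
Option 2: A->2 + B->1 = $32 + $21 = $53
Min cost = min($59, $53) = $53

$53


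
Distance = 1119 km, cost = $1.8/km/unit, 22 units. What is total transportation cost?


TC = dist * cost * units = 1119 * 1.8 * 22 = $44312.40

$44312.40


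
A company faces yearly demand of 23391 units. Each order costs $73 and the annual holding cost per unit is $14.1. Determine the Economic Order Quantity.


Formula: EOQ = sqrt(2 * D * S / H)
Numerator: 2 * 23391 * 73 = 3415086
2DS/H = 3415086 / 14.1 = 242204.7
EOQ = sqrt(242204.7) = 492.1 units

492.1 units


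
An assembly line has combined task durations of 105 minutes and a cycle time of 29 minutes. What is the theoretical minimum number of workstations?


Formula: N_min = ceil(Sum of Task Times / Cycle Time)
N_min = ceil(105 min / 29 min) = ceil(3.6207)
N_min = 4 stations

4


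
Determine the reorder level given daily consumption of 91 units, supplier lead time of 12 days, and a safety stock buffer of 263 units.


Formula: ROP = (Daily Demand * Lead Time) + Safety Stock
Demand during lead time = 91 * 12 = 1092 units
ROP = 1092 + 263 = 1355 units

1355 units


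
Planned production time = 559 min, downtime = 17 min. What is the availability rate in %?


Formula: Availability = (Planned Time - Downtime) / Planned Time * 100
Uptime = 559 - 17 = 542 min
Availability = 542 / 559 * 100 = 97.0%

97.0%


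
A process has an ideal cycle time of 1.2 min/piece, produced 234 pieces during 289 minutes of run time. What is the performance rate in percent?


Formula: Performance = (Ideal CT * Total Count) / Run Time * 100
Ideal output time = 1.2 * 234 = 280.8 min
Performance = 280.8 / 289 * 100 = 97.2%

97.2%


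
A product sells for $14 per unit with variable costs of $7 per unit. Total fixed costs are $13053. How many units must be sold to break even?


Formula: BEQ = Fixed Costs / (Price - Variable Cost)
Contribution margin = $14 - $7 = $7/unit
BEQ = ceil($13053 / $7/unit) = ceil(1864.71) = 1865 units

1865 units


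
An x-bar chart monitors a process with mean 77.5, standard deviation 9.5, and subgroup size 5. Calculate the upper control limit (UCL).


UCL = 77.5 + 3 * 9.5 / sqrt(5)

90.25


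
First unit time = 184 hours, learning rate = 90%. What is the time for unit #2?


Formula: T_n = T_1 * (learning_rate)^(log2(n)) where learning_rate = rate/100
Doublings = log2(2) = 1
T_n = 184 * 0.9^1
T_n = 184 * 0.9 = 165.6 hours

165.6 hours


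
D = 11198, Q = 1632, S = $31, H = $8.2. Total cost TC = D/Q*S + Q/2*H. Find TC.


TC = 11198/1632 * 31 + 1632/2 * 8.2

$6903.91


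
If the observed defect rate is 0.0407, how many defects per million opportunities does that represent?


DPMO = defect_rate * 1000000 = 0.0407 * 1000000

40700


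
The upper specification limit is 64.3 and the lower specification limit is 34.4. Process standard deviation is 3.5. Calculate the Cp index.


Cp = (64.3 - 34.4) / (6 * 3.5)

1.42


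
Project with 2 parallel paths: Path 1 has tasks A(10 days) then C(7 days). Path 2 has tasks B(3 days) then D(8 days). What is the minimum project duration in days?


Path 1 = 10 + 7 = 17 days
Path 2 = 3 + 8 = 11 days
Duration = max(17, 11) = 17 days

17 days


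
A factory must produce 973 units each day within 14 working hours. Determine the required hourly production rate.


Formula: Production Rate = Daily Demand / Available Hours
Rate = 973 units/day / 14 hours/day
Rate = 69.5 units/hour

69.5 units/hour
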